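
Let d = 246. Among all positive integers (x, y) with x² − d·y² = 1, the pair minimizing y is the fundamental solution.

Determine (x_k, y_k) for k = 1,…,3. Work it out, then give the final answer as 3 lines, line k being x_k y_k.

[15; 1,2,5,1,14,1,5,2,1,30] for √246; ℓ=10 ⇒ convergent index 9
k=0  a_k=15  p_k/q_k = 15/1
k=1  a_k=1  p_k/q_k = 16/1
k=2  a_k=2  p_k/q_k = 47/3
…
k=6  a_k=1  p_k/q_k = 4721/301
k=7  a_k=5  p_k/q_k = 28028/1787
k=8  a_k=2  p_k/q_k = 60777/3875
k=9  a_k=1  p_k/q_k = 88805/5662
→ (88805, 5662).  Check: 88805²=7886328025, 246·5662²=7886328024, difference 1.
k=2:  x_2 = 88805·88805+246·5662·5662 = 15772656049,  y_2 = 88805·5662+5662·88805 = 1005627820
k=3:  x_3 = 88805·15772656049+246·5662·1005627820 = 2801381440774085,  y_3 = 88805·1005627820+5662·15772656049 = 178609557104538

88805 5662
15772656049 1005627820
2801381440774085 178609557104538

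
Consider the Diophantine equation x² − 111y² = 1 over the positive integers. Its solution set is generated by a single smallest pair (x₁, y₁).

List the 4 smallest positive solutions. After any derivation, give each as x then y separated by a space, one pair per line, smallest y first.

295 28
174049 16520
102688615 9746772
60586108801 5750578960

d=111: √d = [10; 1,1,6,1,1,20] (ℓ=6, even), read p_5/q_5
a_0=10:  p_0=10·1+0=10,  q_0=10·0+1=1
a_1=1:  p_1=1·10+1=11,  q_1=1·1+0=1
…
a_3=6:  p_3=6·21+11=137,  q_3=6·2+1=13
a_4=1:  p_4=1·137+21=158,  q_4=1·13+2=15
a_5=1:  p_5=1·158+137=295,  q_5=1·15+13=28
fundamental: x₁=295, y₁=28  (since 87025 − 111·784 = 1)
(295+28√111)^2 = 174049 + 16520√111
(295+28√111)^3 = 102688615 + 9746772√111
(295+28√111)^4 = 60586108801 + 5750578960√111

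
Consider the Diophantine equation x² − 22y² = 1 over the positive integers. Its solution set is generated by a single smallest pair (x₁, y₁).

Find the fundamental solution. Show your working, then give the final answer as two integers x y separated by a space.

197 42

d=22: √d = [4; 1,2,4,2,1,8] (ℓ=6, even), read p_5/q_5
step 0: (4, 1)  from 4·(1,0) + (0,1)
step 1: (5, 1)  from 1·(4,1) + (1,0)
step 2: (14, 3)  from 2·(5,1) + (4,1)
step 3: (61, 13)  from 4·(14,3) + (5,1)
step 4: (136, 29)  from 2·(61,13) + (14,3)
step 5: (197, 42)  from 1·(136,29) + (61,13)
→ (197, 42).  Check: 197²=38809, 22·42²=38808, difference 1.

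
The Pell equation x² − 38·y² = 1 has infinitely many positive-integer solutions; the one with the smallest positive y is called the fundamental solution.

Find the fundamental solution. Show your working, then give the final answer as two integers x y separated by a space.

37 6

√38 → a₀=6, period (6,12); ℓ=2 even so k=1
a_0=6:  p_0=6·1+0=6,  q_0=6·0+1=1
a_1=6:  p_1=6·6+1=37,  q_1=6·1+0=6
→ (37, 6).  Check: 37²=1369, 38·6²=1368, difference 1.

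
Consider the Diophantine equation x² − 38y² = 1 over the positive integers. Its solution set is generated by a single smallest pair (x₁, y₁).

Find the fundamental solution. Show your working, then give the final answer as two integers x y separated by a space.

d=38: √d = [6; 6,12] (ℓ=2, even), read p_1/q_1
a_0=6:  p_0=6·1+0=6,  q_0=6·0+1=1
a_1=6:  p_1=6·6+1=37,  q_1=6·1+0=6
(x₁, y₁) = (37, 6);  37² − 38·6² = 1 ✓

37 6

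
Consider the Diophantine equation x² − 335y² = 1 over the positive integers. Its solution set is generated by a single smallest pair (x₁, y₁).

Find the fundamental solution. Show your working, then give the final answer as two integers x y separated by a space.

604 33

√335 → a₀=18, period (3,3,3,36); ℓ=4 even so k=3
a_0=18:  p_0=18·1+0=18,  q_0=18·0+1=1
a_1=3:  p_1=3·18+1=55,  q_1=3·1+0=3
a_2=3:  p_2=3·55+18=183,  q_2=3·3+1=10
a_3=3:  p_3=3·183+55=604,  q_3=3·10+3=33
fundamental: x₁=604, y₁=33  (since 364816 − 335·1089 = 1)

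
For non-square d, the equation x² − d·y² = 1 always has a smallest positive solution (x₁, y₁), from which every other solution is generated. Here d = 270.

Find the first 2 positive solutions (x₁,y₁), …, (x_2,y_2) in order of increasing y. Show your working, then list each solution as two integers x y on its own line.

5291 322
55989361 3407404

d=270: √d = [16; 2,3,6,3,2,32] (ℓ=6, even), read p_5/q_5
i=0: a=16 ⇒ p=16, q=1
…
i=2: a=3 ⇒ p=115, q=7
i=3: a=6 ⇒ p=723, q=44
i=4: a=3 ⇒ p=2284, q=139
i=5: a=2 ⇒ p=5291, q=322
→ (5291, 322).  Check: 5291²=27994681, 270·322²=27994680, difference 1.
k=2:  x_2 = 5291·5291+270·322·322 = 55989361,  y_2 = 5291·322+322·5291 = 3407404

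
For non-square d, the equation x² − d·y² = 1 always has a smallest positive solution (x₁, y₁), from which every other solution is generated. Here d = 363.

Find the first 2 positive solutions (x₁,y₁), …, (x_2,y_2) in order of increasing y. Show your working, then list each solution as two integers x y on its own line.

362 19
262087 13756

d=363: √d = [19; 19,38] (ℓ=2, even), read p_1/q_1
k=0  a_k=19  p_k/q_k = 19/1
k=1  a_k=19  p_k/q_k = 362/19
(x₁, y₁) = (362, 19);  362² − 363·19² = 1 ✓
n=2: (362,19)∘(362,19) = (362·362+363·19·19, 362·19+19·362) = (262087,13756)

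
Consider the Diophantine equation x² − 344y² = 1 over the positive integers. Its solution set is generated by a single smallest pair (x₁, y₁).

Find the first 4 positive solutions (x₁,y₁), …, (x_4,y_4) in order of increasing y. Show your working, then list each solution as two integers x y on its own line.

10405 561
216528049 11674410
4505948689285 242944471539
93768792007492801 5055674441052180

√344 = [18; 1,1,4,1,3,1,4,1,1,36, …], period ℓ=10 (even) → k=9
k=0  a_k=18  p_k/q_k = 18/1
…
k=5  a_k=3  p_k/q_k = 779/42
k=6  a_k=1  p_k/q_k = 983/53
…
k=8  a_k=1  p_k/q_k = 5694/307
k=9  a_k=1  p_k/q_k = 10405/561
fundamental: x₁=10405, y₁=561  (since 108264025 − 344·314721 = 1)
(10405+561√344)^2 = 216528049 + 11674410√344
(10405+561√344)^3 = 4505948689285 + 242944471539√344
(10405+561√344)^4 = 93768792007492801 + 5055674441052180√344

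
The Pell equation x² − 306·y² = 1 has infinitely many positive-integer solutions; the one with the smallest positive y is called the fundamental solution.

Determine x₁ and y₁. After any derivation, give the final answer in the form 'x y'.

√306 = [17; 2,34, …], period ℓ=2 (even) → k=1
step 0: (17, 1)  from 17·(1,0) + (0,1)
step 1: (35, 2)  from 2·(17,1) + (1,0)
fundamental: x₁=35, y₁=2  (since 1225 − 306·4 = 1)

35 2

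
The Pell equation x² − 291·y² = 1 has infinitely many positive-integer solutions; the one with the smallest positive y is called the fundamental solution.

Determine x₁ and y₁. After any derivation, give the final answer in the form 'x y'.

√291 → a₀=17, period (17,34); ℓ=2 even so k=1
k=0  a_k=17  p_k/q_k = 17/1
k=1  a_k=17  p_k/q_k = 290/17
fundamental: x₁=290, y₁=17  (since 84100 − 291·289 = 1)

290 17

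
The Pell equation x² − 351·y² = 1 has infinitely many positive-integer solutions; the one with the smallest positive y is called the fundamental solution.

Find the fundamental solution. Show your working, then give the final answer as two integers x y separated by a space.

√351 → a₀=18, period (1,2,1,3,2,2,2,3,1,2,1,36); ℓ=12 even so k=11
step 0: (18, 1)  from 18·(1,0) + (0,1)
step 1: (19, 1)  from 1·(18,1) + (1,0)
step 2: (56, 3)  from 2·(19,1) + (18,1)
step 3: (75, 4)  from 1·(56,3) + (19,1)
step 4: (281, 15)  from 3·(75,4) + (56,3)
…
step 7: (3747, 200)  from 2·(1555,83) + (637,34)
step 8: (12796, 683)  from 3·(3747,200) + (1555,83)
…
step 10: (45882, 2449)  from 2·(16543,883) + (12796,683)
step 11: (62425, 3332)  from 1·(45882,2449) + (16543,883)
(x₁, y₁) = (62425, 3332);  62425² − 351·3332² = 1 ✓

62425 3332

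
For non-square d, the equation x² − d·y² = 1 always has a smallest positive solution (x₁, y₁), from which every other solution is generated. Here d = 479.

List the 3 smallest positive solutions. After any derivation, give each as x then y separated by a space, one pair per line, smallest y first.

[21; 1,7,1,3,2,21,2,3,1,7,1,42] for √479; ℓ=12 ⇒ convergent index 11
k=0  a_k=21  p_k/q_k = 21/1
k=1  a_k=1  p_k/q_k = 22/1
k=2  a_k=7  p_k/q_k = 175/8
k=3  a_k=1  p_k/q_k = 197/9
k=4  a_k=3  p_k/q_k = 766/35
k=5  a_k=2  p_k/q_k = 1729/79
k=6  a_k=21  p_k/q_k = 37075/1694
k=7  a_k=2  p_k/q_k = 75879/3467
k=8  a_k=3  p_k/q_k = 264712/12095
k=9  a_k=1  p_k/q_k = 340591/15562
k=10  a_k=7  p_k/q_k = 2648849/121029
k=11  a_k=1  p_k/q_k = 2989440/136591
→ (2989440, 136591).  Check: 2989440²=8936751513600, 479·136591²=8936751513599, difference 1.
(x_2, y_2) = (2989440·2989440 + 479·136591·136591, 2989440·136591 + 136591·2989440) = (17873503027199, 816661198080)
(x_3, y_3) = (2989440·17873503027199 + 479·136591·816661198080, 2989440·816661198080 + 136591·17873503027199) = (106863529779256567680, 4882719303976413809)

2989440 136591
17873503027199 816661198080
106863529779256567680 4882719303976413809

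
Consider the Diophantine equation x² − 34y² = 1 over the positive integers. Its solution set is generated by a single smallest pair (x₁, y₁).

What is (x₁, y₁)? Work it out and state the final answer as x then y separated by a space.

35 6

√34 → a₀=5, period (1,4,1,10); ℓ=4 even so k=3
k=0  a_k=5  p_k/q_k = 5/1
…
k=2  a_k=4  p_k/q_k = 29/5
k=3  a_k=1  p_k/q_k = 35/6
fundamental: x₁=35, y₁=6  (since 1225 − 34·36 = 1)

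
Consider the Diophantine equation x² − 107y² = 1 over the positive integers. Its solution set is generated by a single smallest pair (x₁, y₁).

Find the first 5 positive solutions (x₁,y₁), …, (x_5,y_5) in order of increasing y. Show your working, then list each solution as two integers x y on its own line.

[10; 2,1,9,1,2,20] for √107; ℓ=6 ⇒ convergent index 5
a_0=10:  p_0=10·1+0=10,  q_0=10·0+1=1
a_1=2:  p_1=2·10+1=21,  q_1=2·1+0=2
a_2=1:  p_2=1·21+10=31,  q_2=1·2+1=3
a_3=9:  p_3=9·31+21=300,  q_3=9·3+2=29
a_4=1:  p_4=1·300+31=331,  q_4=1·29+3=32
a_5=2:  p_5=2·331+300=962,  q_5=2·32+29=93
fundamental: x₁=962, y₁=93  (since 925444 − 107·8649 = 1)
k=2:  x_2 = 962·962+107·93·93 = 1850887,  y_2 = 962·93+93·962 = 178932
k=3:  x_3 = 962·1850887+107·93·178932 = 3561105626,  y_3 = 962·178932+93·1850887 = 344265075
k=4:  x_4 = 962·3561105626+107·93·344265075 = 6851565373537,  y_4 = 962·344265075+93·3561105626 = 662365825368
k=5:  x_5 = 962·6851565373537+107·93·662365825368 = 13182408217579562,  y_5 = 962·662365825368+93·6851565373537 = 1274391503742957

962 93
1850887 178932
3561105626 344265075
6851565373537 662365825368
13182408217579562 1274391503742957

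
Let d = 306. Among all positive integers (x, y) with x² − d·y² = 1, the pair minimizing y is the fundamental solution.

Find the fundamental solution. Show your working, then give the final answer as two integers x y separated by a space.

√306 → a₀=17, period (2,34); ℓ=2 even so k=1
a_0=17:  p_0=17·1+0=17,  q_0=17·0+1=1
a_1=2:  p_1=2·17+1=35,  q_1=2·1+0=2
(x₁, y₁) = (35, 2);  35² − 306·2² = 1 ✓

35 2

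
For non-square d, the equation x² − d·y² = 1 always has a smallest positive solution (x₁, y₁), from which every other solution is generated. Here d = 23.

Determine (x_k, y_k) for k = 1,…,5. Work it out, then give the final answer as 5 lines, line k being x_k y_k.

24 5
1151 240
55224 11515
2649601 552480
127125624 26507525

√23 → a₀=4, period (1,3,1,8); ℓ=4 even so k=3
step 0: (4, 1)  from 4·(1,0) + (0,1)
step 1: (5, 1)  from 1·(4,1) + (1,0)
step 2: (19, 4)  from 3·(5,1) + (4,1)
step 3: (24, 5)  from 1·(19,4) + (5,1)
fundamental: x₁=24, y₁=5  (since 576 − 23·25 = 1)
n=2: (24,5)∘(24,5) = (24·24+23·5·5, 24·5+5·24) = (1151,240)
n=3: (1151,240)∘(24,5) = (24·1151+23·5·240, 24·240+5·1151) = (55224,11515)
n=4: (55224,11515)∘(24,5) = (24·55224+23·5·11515, 24·11515+5·55224) = (2649601,552480)
n=5: (2649601,552480)∘(24,5) = (24·2649601+23·5·552480, 24·552480+5·2649601) = (127125624,26507525)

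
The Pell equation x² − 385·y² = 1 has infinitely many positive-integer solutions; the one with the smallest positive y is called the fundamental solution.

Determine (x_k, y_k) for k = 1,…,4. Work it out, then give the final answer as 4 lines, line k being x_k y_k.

[19; 1,1,1,1,1,…,1,1,38] for √385; ℓ=16 ⇒ convergent index 15
k=0  a_k=19  p_k/q_k = 19/1
…
k=14  a_k=1  p_k/q_k = 59551/3035
k=15  a_k=1  p_k/q_k = 95831/4884
→ (95831, 4884).  Check: 95831²=9183580561, 385·4884²=9183580560, difference 1.
k=2:  x_2 = 95831·95831+385·4884·4884 = 18367161121,  y_2 = 95831·4884+4884·95831 = 936077208
k=3:  x_3 = 95831·18367161121+385·4884·936077208 = 3520286834677271,  y_3 = 95831·936077208+4884·18367161121 = 179410429834812
k=4:  x_4 = 95831·3520286834677271+385·4884·179410429834812 = 674705215289547953281,  y_4 = 95831·179410429834812+4884·3520286834677271 = 34386161802063660336

95831 4884
18367161121 936077208
3520286834677271 179410429834812
674705215289547953281 34386161802063660336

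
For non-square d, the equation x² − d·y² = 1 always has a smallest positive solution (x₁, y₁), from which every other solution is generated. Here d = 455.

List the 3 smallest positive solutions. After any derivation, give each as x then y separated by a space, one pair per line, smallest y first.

√455 = [21; 3,42, …], period ℓ=2 (even) → k=1
k=0  a_k=21  p_k/q_k = 21/1
k=1  a_k=3  p_k/q_k = 64/3
fundamental: x₁=64, y₁=3  (since 4096 − 455·9 = 1)
n=2: (64,3)∘(64,3) = (64·64+455·3·3, 64·3+3·64) = (8191,384)
n=3: (8191,384)∘(64,3) = (64·8191+455·3·384, 64·384+3·8191) = (1048384,49149)

64 3
8191 384
1048384 49149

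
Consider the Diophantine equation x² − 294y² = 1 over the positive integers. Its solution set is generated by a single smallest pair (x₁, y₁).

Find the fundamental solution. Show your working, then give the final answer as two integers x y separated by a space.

√294 = [17; 6,1,4,1,6,34, …], period ℓ=6 (even) → k=5
k=0  a_k=17  p_k/q_k = 17/1
…
k=2  a_k=1  p_k/q_k = 120/7
…
k=4  a_k=1  p_k/q_k = 703/41
k=5  a_k=6  p_k/q_k = 4801/280
(x₁, y₁) = (4801, 280);  4801² − 294·280² = 1 ✓

4801 280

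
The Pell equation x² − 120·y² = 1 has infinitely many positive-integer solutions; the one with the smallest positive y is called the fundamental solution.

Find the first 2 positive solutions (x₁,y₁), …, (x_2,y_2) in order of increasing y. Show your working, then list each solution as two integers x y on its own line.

11 1
241 22

√120 = [10; 1,20, …], period ℓ=2 (even) → k=1
step 0: (10, 1)  from 10·(1,0) + (0,1)
step 1: (11, 1)  from 1·(10,1) + (1,0)
fundamental: x₁=11, y₁=1  (since 121 − 120·1 = 1)
k=2:  x_2 = 11·11+120·1·1 = 241,  y_2 = 11·1+1·11 = 22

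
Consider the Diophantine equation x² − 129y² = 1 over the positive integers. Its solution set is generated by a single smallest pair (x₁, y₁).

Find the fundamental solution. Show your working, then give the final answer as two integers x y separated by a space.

d=129: √d = [11; 2,1,3,1,6,1,3,1,2,22] (ℓ=10, even), read p_9/q_9
step 0: (11, 1)  from 11·(1,0) + (0,1)
step 1: (23, 2)  from 2·(11,1) + (1,0)
step 2: (34, 3)  from 1·(23,2) + (11,1)
step 3: (125, 11)  from 3·(34,3) + (23,2)
step 4: (159, 14)  from 1·(125,11) + (34,3)
step 5: (1079, 95)  from 6·(159,14) + (125,11)
step 6: (1238, 109)  from 1·(1079,95) + (159,14)
…
step 8: (6031, 531)  from 1·(4793,422) + (1238,109)
step 9: (16855, 1484)  from 2·(6031,531) + (4793,422)
→ (16855, 1484).  Check: 16855²=284091025, 129·1484²=284091024, difference 1.

16855 1484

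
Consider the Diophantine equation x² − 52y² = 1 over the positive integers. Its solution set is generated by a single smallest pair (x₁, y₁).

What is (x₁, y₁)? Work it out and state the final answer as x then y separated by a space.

d=52: √d = [7; 4,1,2,1,4,14] (ℓ=6, even), read p_5/q_5
i=0: a=7 ⇒ p=7, q=1
i=1: a=4 ⇒ p=29, q=4
…
i=4: a=1 ⇒ p=137, q=19
i=5: a=4 ⇒ p=649, q=90
(x₁, y₁) = (649, 90);  649² − 52·90² = 1 ✓

649 90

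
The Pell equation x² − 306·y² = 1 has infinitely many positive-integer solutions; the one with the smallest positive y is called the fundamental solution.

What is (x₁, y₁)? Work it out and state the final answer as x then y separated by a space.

35 2

√306 → a₀=17, period (2,34); ℓ=2 even so k=1
a_0=17:  p_0=17·1+0=17,  q_0=17·0+1=1
a_1=2:  p_1=2·17+1=35,  q_1=2·1+0=2
fundamental: x₁=35, y₁=2  (since 1225 − 306·4 = 1)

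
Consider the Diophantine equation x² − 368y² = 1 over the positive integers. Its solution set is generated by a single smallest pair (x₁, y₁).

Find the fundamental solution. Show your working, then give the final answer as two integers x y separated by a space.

1151 60

[19; 5,2,5,38] for √368; ℓ=4 ⇒ convergent index 3
k=0  a_k=19  p_k/q_k = 19/1
k=1  a_k=5  p_k/q_k = 96/5
k=2  a_k=2  p_k/q_k = 211/11
k=3  a_k=5  p_k/q_k = 1151/60
fundamental: x₁=1151, y₁=60  (since 1324801 − 368·3600 = 1)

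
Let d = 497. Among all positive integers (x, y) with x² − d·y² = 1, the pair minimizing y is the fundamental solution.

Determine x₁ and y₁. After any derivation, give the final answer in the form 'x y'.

√497 = [22; 3,2,2,5,6,5,2,2,3,44, …], period ℓ=10 (even) → k=9
step 0: (22, 1)  from 22·(1,0) + (0,1)
…
step 3: (379, 17)  from 2·(156,7) + (67,3)
…
step 8: (352750, 15823)  from 2·(143637,6443) + (65476,2937)
step 9: (1201887, 53912)  from 3·(352750,15823) + (143637,6443)
→ (1201887, 53912).  Check: 1201887²=1444532360769, 497·53912²=1444532360768, difference 1.

1201887 53912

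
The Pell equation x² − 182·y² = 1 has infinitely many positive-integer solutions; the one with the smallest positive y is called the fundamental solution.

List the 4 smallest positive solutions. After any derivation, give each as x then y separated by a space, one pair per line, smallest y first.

√182 = [13; 2,26, …], period ℓ=2 (even) → k=1
step 0: (13, 1)  from 13·(1,0) + (0,1)
step 1: (27, 2)  from 2·(13,1) + (1,0)
→ (27, 2).  Check: 27²=729, 182·2²=728, difference 1.
n=2: (27,2)∘(27,2) = (27·27+182·2·2, 27·2+2·27) = (1457,108)
n=3: (1457,108)∘(27,2) = (27·1457+182·2·108, 27·108+2·1457) = (78651,5830)
n=4: (78651,5830)∘(27,2) = (27·78651+182·2·5830, 27·5830+2·78651) = (4245697,314712)

27 2
1457 108
78651 5830
4245697 314712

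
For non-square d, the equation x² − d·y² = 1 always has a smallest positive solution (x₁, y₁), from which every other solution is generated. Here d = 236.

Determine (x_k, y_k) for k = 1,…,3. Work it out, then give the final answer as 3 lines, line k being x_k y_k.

√236 → a₀=15, period (2,1,3,5,1,6,1,5,3,1,2,30); ℓ=12 even so k=11
i=0: a=15 ⇒ p=15, q=1
i=1: a=2 ⇒ p=31, q=2
…
i=5: a=1 ⇒ p=1060, q=69
…
i=7: a=1 ⇒ p=8311, q=541
i=8: a=5 ⇒ p=48806, q=3177
i=9: a=3 ⇒ p=154729, q=10072
i=10: a=1 ⇒ p=203535, q=13249
i=11: a=2 ⇒ p=561799, q=36570
(x₁, y₁) = (561799, 36570);  561799² − 236·36570² = 1 ✓
(561799+36570√236)^2 = 631236232801 + 41089978860√236
(561799+36570√236)^3 = 709255768702176199 + 46168618067101710√236

561799 36570
631236232801 41089978860
709255768702176199 46168618067101710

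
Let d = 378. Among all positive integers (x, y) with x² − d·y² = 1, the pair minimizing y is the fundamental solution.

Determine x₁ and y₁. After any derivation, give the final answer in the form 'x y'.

d=378: √d = [19; 2,3,1,4,1,3,2,38] (ℓ=8, even), read p_7/q_7
k=0  a_k=19  p_k/q_k = 19/1
k=1  a_k=2  p_k/q_k = 39/2
…
k=3  a_k=1  p_k/q_k = 175/9
k=4  a_k=4  p_k/q_k = 836/43
k=5  a_k=1  p_k/q_k = 1011/52
k=6  a_k=3  p_k/q_k = 3869/199
k=7  a_k=2  p_k/q_k = 8749/450
(x₁, y₁) = (8749, 450);  8749² − 378·450² = 1 ✓

8749 450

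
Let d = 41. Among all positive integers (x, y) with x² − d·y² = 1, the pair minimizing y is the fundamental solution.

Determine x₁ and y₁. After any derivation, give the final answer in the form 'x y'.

2049 320

d=41: √d = [6; 2,2,12] (ℓ=3, odd), read p_5/q_5
k=0  a_k=6  p_k/q_k = 6/1
k=1  a_k=2  p_k/q_k = 13/2
…
k=4  a_k=2  p_k/q_k = 826/129
k=5  a_k=2  p_k/q_k = 2049/320
(x₁, y₁) = (2049, 320);  2049² − 41·320² = 1 ✓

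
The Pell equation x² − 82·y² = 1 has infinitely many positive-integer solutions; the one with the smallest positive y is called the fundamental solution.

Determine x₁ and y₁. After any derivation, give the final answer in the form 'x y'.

√82 → a₀=9, period (18); ℓ=1 odd so k=1
a_0=9:  p_0=9·1+0=9,  q_0=9·0+1=1
a_1=18:  p_1=18·9+1=163,  q_1=18·1+0=18
→ (163, 18).  Check: 163²=26569, 82·18²=26568, difference 1.

163 18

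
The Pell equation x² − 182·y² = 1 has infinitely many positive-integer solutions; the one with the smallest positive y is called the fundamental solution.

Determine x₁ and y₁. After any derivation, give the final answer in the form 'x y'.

√182 = [13; 2,26, …], period ℓ=2 (even) → k=1
k=0  a_k=13  p_k/q_k = 13/1
k=1  a_k=2  p_k/q_k = 27/2
(x₁, y₁) = (27, 2);  27² − 182·2² = 1 ✓

27 2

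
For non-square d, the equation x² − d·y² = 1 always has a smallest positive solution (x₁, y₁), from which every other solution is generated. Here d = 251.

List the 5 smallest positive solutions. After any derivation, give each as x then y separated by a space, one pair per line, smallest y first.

d=251: √d = [15; 1,5,2,1,2,…,5,1,30] (ℓ=14, even), read p_13/q_13
i=0: a=15 ⇒ p=15, q=1
i=1: a=1 ⇒ p=16, q=1
i=2: a=5 ⇒ p=95, q=6
i=3: a=2 ⇒ p=206, q=13
i=4: a=1 ⇒ p=301, q=19
i=5: a=2 ⇒ p=808, q=51
i=6: a=2 ⇒ p=1917, q=121
i=7: a=15 ⇒ p=29563, q=1866
i=8: a=2 ⇒ p=61043, q=3853
i=9: a=2 ⇒ p=151649, q=9572
i=10: a=1 ⇒ p=212692, q=13425
i=11: a=2 ⇒ p=577033, q=36422
i=12: a=5 ⇒ p=3097857, q=195535
i=13: a=1 ⇒ p=3674890, q=231957
fundamental: x₁=3674890, y₁=231957  (since 13504816512100 − 251·53804049849 = 1)
k=2:  x_2 = 3674890·3674890+251·231957·231957 = 27009633024199,  y_2 = 3674890·231957+231957·3674890 = 1704832919460
k=3:  x_3 = 3674890·27009633024199+251·231957·1704832919460 = 198514860608593651330,  y_3 = 3674890·1704832919460+231957·27009633024199 = 12530146894788486843
k=4:  x_4 = 3674890·198514860608593651330+251·231957·12530146894788486843 = 1459040552203802437039183201,  y_4 = 3674890·12530146894788486843+231957·198514860608593651330 = 92093823044376819996025080
k=5:  x_5 = 3674890·1459040552203802437039183201+251·231957·92093823044376819996025080 = 10723627069776264560841239313394450,  y_5 = 3674890·92093823044376819996025080+231957·1459040552203802437039183201 = 676869338735087333923490423995557

3674890 231957
27009633024199 1704832919460
198514860608593651330 12530146894788486843
1459040552203802437039183201 92093823044376819996025080
10723627069776264560841239313394450 676869338735087333923490423995557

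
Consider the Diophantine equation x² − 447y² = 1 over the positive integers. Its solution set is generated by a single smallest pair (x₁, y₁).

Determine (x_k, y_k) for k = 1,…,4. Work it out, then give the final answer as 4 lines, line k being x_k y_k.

148 7
43807 2072
12966724 613305
3838106497 181536208

√447 = [21; 7,42, …], period ℓ=2 (even) → k=1
step 0: (21, 1)  from 21·(1,0) + (0,1)
step 1: (148, 7)  from 7·(21,1) + (1,0)
→ (148, 7).  Check: 148²=21904, 447·7²=21903, difference 1.
k=2:  x_2 = 148·148+447·7·7 = 43807,  y_2 = 148·7+7·148 = 2072
k=3:  x_3 = 148·43807+447·7·2072 = 12966724,  y_3 = 148·2072+7·43807 = 613305
k=4:  x_4 = 148·12966724+447·7·613305 = 3838106497,  y_4 = 148·613305+7·12966724 = 181536208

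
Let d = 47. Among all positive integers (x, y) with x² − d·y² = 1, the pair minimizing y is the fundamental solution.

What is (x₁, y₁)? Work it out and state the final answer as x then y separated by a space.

√47 = [6; 1,5,1,12, …], period ℓ=4 (even) → k=3
a_0=6:  p_0=6·1+0=6,  q_0=6·0+1=1
…
a_2=5:  p_2=5·7+6=41,  q_2=5·1+1=6
a_3=1:  p_3=1·41+7=48,  q_3=1·6+1=7
→ (48, 7).  Check: 48²=2304, 47·7²=2303, difference 1.

48 7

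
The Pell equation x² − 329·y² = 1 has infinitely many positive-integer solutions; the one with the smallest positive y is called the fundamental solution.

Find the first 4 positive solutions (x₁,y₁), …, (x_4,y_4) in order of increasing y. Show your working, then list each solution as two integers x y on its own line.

d=329: √d = [18; 7,4,2,1,1,4,1,1,2,4,7,36] (ℓ=12, even), read p_11/q_11
i=0: a=18 ⇒ p=18, q=1
…
i=2: a=4 ⇒ p=526, q=29
i=3: a=2 ⇒ p=1179, q=65
…
i=5: a=1 ⇒ p=2884, q=159
…
i=7: a=1 ⇒ p=16125, q=889
…
i=9: a=2 ⇒ p=74857, q=4127
i=10: a=4 ⇒ p=328794, q=18127
i=11: a=7 ⇒ p=2376415, q=131016
(x₁, y₁) = (2376415, 131016);  2376415² − 329·131016² = 1 ✓
(x_2, y_2) = (2376415·2376415 + 329·131016·131016, 2376415·131016 + 131016·2376415) = (11294696504449, 622696775280)
(x_3, y_3) = (2376415·11294696504449 + 329·131016·622696775280, 2376415·622696775280 + 131016·11294696504449) = (53681772387237964255, 2959571914453911384)
(x_4, y_4) = (2376415·53681772387237964255 + 329·131016·2959571914453911384, 2376415·2959571914453911384 + 131016·53681772387237964255) = (255140338255224918953587201, 14066342182173360946441440)

2376415 131016
11294696504449 622696775280
53681772387237964255 2959571914453911384
255140338255224918953587201 14066342182173360946441440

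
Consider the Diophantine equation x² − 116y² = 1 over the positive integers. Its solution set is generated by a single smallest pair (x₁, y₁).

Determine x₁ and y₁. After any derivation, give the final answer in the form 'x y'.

9801 910

√116 = [10; 1,3,2,1,4,1,2,3,1,20, …], period ℓ=10 (even) → k=9
step 0: (10, 1)  from 10·(1,0) + (0,1)
…
step 4: (140, 13)  from 1·(97,9) + (43,4)
step 5: (657, 61)  from 4·(140,13) + (97,9)
step 6: (797, 74)  from 1·(657,61) + (140,13)
step 7: (2251, 209)  from 2·(797,74) + (657,61)
step 8: (7550, 701)  from 3·(2251,209) + (797,74)
step 9: (9801, 910)  from 1·(7550,701) + (2251,209)
(x₁, y₁) = (9801, 910);  9801² − 116·910² = 1 ✓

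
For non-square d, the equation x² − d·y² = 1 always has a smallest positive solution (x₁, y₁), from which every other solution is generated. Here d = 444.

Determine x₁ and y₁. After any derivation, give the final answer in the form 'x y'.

295 14

√444 = [21; 14,42, …], period ℓ=2 (even) → k=1
i=0: a=21 ⇒ p=21, q=1
i=1: a=14 ⇒ p=295, q=14
fundamental: x₁=295, y₁=14  (since 87025 − 444·196 = 1)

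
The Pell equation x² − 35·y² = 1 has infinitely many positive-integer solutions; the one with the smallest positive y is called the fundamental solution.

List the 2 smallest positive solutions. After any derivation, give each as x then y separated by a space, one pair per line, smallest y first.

d=35: √d = [5; 1,10] (ℓ=2, even), read p_1/q_1
k=0  a_k=5  p_k/q_k = 5/1
k=1  a_k=1  p_k/q_k = 6/1
fundamental: x₁=6, y₁=1  (since 36 − 35·1 = 1)
n=2: (6,1)∘(6,1) = (6·6+35·1·1, 6·1+1·6) = (71,12)

6 1
71 12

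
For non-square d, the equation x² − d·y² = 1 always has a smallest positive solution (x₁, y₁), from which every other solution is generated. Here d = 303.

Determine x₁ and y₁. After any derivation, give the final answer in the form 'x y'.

d=303: √d = [17; 2,2,5,2,2,34] (ℓ=6, even), read p_5/q_5
step 0: (17, 1)  from 17·(1,0) + (0,1)
…
step 2: (87, 5)  from 2·(35,2) + (17,1)
step 3: (470, 27)  from 5·(87,5) + (35,2)
step 4: (1027, 59)  from 2·(470,27) + (87,5)
step 5: (2524, 145)  from 2·(1027,59) + (470,27)
→ (2524, 145).  Check: 2524²=6370576, 303·145²=6370575, difference 1.

2524 145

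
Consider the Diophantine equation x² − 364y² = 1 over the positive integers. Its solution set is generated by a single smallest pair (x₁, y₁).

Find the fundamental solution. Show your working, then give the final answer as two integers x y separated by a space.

4954951 259710

[19; 12,1,2,3,1,8,1,3,2,1,12,38] for √364; ℓ=12 ⇒ convergent index 11
step 0: (19, 1)  from 19·(1,0) + (0,1)
step 1: (229, 12)  from 12·(19,1) + (1,0)
step 2: (248, 13)  from 1·(229,12) + (19,1)
step 3: (725, 38)  from 2·(248,13) + (229,12)
…
step 5: (3148, 165)  from 1·(2423,127) + (725,38)
step 6: (27607, 1447)  from 8·(3148,165) + (2423,127)
step 7: (30755, 1612)  from 1·(27607,1447) + (3148,165)
step 8: (119872, 6283)  from 3·(30755,1612) + (27607,1447)
step 9: (270499, 14178)  from 2·(119872,6283) + (30755,1612)
step 10: (390371, 20461)  from 1·(270499,14178) + (119872,6283)
step 11: (4954951, 259710)  from 12·(390371,20461) + (270499,14178)
→ (4954951, 259710).  Check: 4954951²=24551539412401, 364·259710²=24551539412400, difference 1.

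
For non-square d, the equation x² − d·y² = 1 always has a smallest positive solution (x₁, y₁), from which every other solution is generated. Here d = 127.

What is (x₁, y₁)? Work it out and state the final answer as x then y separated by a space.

4730624 419775

√127 = [11; 3,1,2,2,7,11,7,2,2,1,3,22, …], period ℓ=12 (even) → k=11
i=0: a=11 ⇒ p=11, q=1
…
i=4: a=2 ⇒ p=293, q=26
…
i=6: a=11 ⇒ p=24218, q=2149
…
i=9: a=2 ⇒ p=906941, q=80478
i=10: a=1 ⇒ p=1274561, q=113099
i=11: a=3 ⇒ p=4730624, q=419775
fundamental: x₁=4730624, y₁=419775  (since 22378803429376 − 127·176211050625 = 1)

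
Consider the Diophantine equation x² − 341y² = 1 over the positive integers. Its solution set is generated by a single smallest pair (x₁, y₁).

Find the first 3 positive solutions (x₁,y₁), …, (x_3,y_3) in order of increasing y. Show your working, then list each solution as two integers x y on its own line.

10626551 575460
225847172311201 12230310076920
4799952989541519968951 259932027556408030380

d=341: √d = [18; 2,6,1,8,2,…,6,2,36] (ℓ=14, even), read p_13/q_13
a_0=18:  p_0=18·1+0=18,  q_0=18·0+1=1
a_1=2:  p_1=2·18+1=37,  q_1=2·1+0=2
…
a_6=1:  p_6=1·5189+2456=7645,  q_6=1·281+133=414
…
a_8=1:  p_8=1·20479+7645=28124,  q_8=1·1109+414=1523
a_9=2:  p_9=2·28124+20479=76727,  q_9=2·1523+1109=4155
a_10=8:  p_10=8·76727+28124=641940,  q_10=8·4155+1523=34763
…
a_12=6:  p_12=6·718667+641940=4953942,  q_12=6·38918+34763=268271
a_13=2:  p_13=2·4953942+718667=10626551,  q_13=2·268271+38918=575460
→ (10626551, 575460).  Check: 10626551²=112923586155601, 341·575460²=112923586155600, difference 1.
k=2:  x_2 = 10626551·10626551+341·575460·575460 = 225847172311201,  y_2 = 10626551·575460+575460·10626551 = 12230310076920
k=3:  x_3 = 10626551·225847172311201+341·575460·12230310076920 = 4799952989541519968951,  y_3 = 10626551·12230310076920+575460·225847172311201 = 259932027556408030380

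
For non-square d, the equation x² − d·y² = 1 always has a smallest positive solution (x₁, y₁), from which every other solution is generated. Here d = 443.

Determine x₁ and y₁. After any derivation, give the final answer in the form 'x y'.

442 21

[21; 21,42] for √443; ℓ=2 ⇒ convergent index 1
a_0=21:  p_0=21·1+0=21,  q_0=21·0+1=1
a_1=21:  p_1=21·21+1=442,  q_1=21·1+0=21
(x₁, y₁) = (442, 21);  442² − 443·21² = 1 ✓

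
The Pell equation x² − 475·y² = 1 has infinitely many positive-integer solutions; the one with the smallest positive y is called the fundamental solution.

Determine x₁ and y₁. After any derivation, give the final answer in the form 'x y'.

√475 = [21; 1,3,1,6,2,6,1,3,1,42, …], period ℓ=10 (even) → k=9
k=0  a_k=21  p_k/q_k = 21/1
…
k=2  a_k=3  p_k/q_k = 87/4
k=3  a_k=1  p_k/q_k = 109/5
k=4  a_k=6  p_k/q_k = 741/34
…
k=8  a_k=3  p_k/q_k = 45921/2107
k=9  a_k=1  p_k/q_k = 57799/2652
fundamental: x₁=57799, y₁=2652  (since 3340724401 − 475·7033104 = 1)

57799 2652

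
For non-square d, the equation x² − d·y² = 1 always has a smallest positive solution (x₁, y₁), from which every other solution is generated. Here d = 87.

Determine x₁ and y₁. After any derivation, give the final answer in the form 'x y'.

28 3

√87 → a₀=9, period (3,18); ℓ=2 even so k=1
i=0: a=9 ⇒ p=9, q=1
i=1: a=3 ⇒ p=28, q=3
fundamental: x₁=28, y₁=3  (since 784 − 87·9 = 1)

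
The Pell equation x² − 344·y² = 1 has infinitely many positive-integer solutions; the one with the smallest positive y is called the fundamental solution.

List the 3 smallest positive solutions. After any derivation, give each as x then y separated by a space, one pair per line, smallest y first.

10405 561
216528049 11674410
4505948689285 242944471539

d=344: √d = [18; 1,1,4,1,3,1,4,1,1,36] (ℓ=10, even), read p_9/q_9
a_0=18:  p_0=18·1+0=18,  q_0=18·0+1=1
a_1=1:  p_1=1·18+1=19,  q_1=1·1+0=1
…
a_4=1:  p_4=1·167+37=204,  q_4=1·9+2=11
a_5=3:  p_5=3·204+167=779,  q_5=3·11+9=42
…
a_8=1:  p_8=1·4711+983=5694,  q_8=1·254+53=307
a_9=1:  p_9=1·5694+4711=10405,  q_9=1·307+254=561
→ (10405, 561).  Check: 10405²=108264025, 344·561²=108264024, difference 1.
(x_2, y_2) = (10405·10405 + 344·561·561, 10405·561 + 561·10405) = (216528049, 11674410)
(x_3, y_3) = (10405·216528049 + 344·561·11674410, 10405·11674410 + 561·216528049) = (4505948689285, 242944471539)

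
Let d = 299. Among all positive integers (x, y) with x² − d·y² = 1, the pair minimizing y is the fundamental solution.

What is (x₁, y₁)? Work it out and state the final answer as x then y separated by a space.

d=299: √d = [17; 3,2,3,34] (ℓ=4, even), read p_3/q_3
k=0  a_k=17  p_k/q_k = 17/1
k=1  a_k=3  p_k/q_k = 52/3
k=2  a_k=2  p_k/q_k = 121/7
k=3  a_k=3  p_k/q_k = 415/24
(x₁, y₁) = (415, 24);  415² − 299·24² = 1 ✓

415 24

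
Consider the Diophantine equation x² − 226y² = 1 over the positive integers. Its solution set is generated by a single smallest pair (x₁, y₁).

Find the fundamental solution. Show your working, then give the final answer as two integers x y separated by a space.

451 30

√226 → a₀=15, period (30); ℓ=1 odd so k=1
i=0: a=15 ⇒ p=15, q=1
i=1: a=30 ⇒ p=451, q=30
(x₁, y₁) = (451, 30);  451² − 226·30² = 1 ✓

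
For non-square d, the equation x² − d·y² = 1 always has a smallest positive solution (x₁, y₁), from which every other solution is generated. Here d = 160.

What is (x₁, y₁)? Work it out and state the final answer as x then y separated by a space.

d=160: √d = [12; 1,1,1,5,1,1,1,24] (ℓ=8, even), read p_7/q_7
k=0  a_k=12  p_k/q_k = 12/1
k=1  a_k=1  p_k/q_k = 13/1
…
k=5  a_k=1  p_k/q_k = 253/20
k=6  a_k=1  p_k/q_k = 468/37
k=7  a_k=1  p_k/q_k = 721/57
→ (721, 57).  Check: 721²=519841, 160·57²=519840, difference 1.

721 57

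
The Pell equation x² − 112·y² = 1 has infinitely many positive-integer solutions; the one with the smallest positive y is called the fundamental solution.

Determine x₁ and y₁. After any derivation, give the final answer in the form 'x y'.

d=112: √d = [10; 1,1,2,1,1,20] (ℓ=6, even), read p_5/q_5
k=0  a_k=10  p_k/q_k = 10/1
k=1  a_k=1  p_k/q_k = 11/1
…
k=3  a_k=2  p_k/q_k = 53/5
k=4  a_k=1  p_k/q_k = 74/7
k=5  a_k=1  p_k/q_k = 127/12
fundamental: x₁=127, y₁=12  (since 16129 − 112·144 = 1)

127 12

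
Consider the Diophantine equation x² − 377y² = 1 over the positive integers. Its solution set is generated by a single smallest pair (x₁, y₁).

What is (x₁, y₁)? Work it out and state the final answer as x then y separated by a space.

d=377: √d = [19; 2,2,2,38] (ℓ=4, even), read p_3/q_3
a_0=19:  p_0=19·1+0=19,  q_0=19·0+1=1
…
a_2=2:  p_2=2·39+19=97,  q_2=2·2+1=5
a_3=2:  p_3=2·97+39=233,  q_3=2·5+2=12
(x₁, y₁) = (233, 12);  233² − 377·12² = 1 ✓

233 12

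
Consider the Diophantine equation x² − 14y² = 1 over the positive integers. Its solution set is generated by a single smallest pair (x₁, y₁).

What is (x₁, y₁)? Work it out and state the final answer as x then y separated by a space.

15 4

√14 = [3; 1,2,1,6, …], period ℓ=4 (even) → k=3
k=0  a_k=3  p_k/q_k = 3/1
k=1  a_k=1  p_k/q_k = 4/1
k=2  a_k=2  p_k/q_k = 11/3
k=3  a_k=1  p_k/q_k = 15/4
→ (15, 4).  Check: 15²=225, 14·4²=224, difference 1.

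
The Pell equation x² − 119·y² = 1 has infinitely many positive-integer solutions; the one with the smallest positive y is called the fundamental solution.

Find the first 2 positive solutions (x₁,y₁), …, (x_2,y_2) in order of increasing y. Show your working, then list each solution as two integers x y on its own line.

[10; 1,9,1,20] for √119; ℓ=4 ⇒ convergent index 3
a_0=10:  p_0=10·1+0=10,  q_0=10·0+1=1
…
a_2=9:  p_2=9·11+10=109,  q_2=9·1+1=10
a_3=1:  p_3=1·109+11=120,  q_3=1·10+1=11
fundamental: x₁=120, y₁=11  (since 14400 − 119·121 = 1)
(x_2, y_2) = (120·120 + 119·11·11, 120·11 + 11·120) = (28799, 2640)

120 11
28799 2640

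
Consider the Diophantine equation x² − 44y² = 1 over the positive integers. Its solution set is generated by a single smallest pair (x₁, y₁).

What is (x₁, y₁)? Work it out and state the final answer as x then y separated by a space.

199 30

d=44: √d = [6; 1,1,1,2,1,1,1,12] (ℓ=8, even), read p_7/q_7
a_0=6:  p_0=6·1+0=6,  q_0=6·0+1=1
…
a_4=2:  p_4=2·20+13=53,  q_4=2·3+2=8
a_5=1:  p_5=1·53+20=73,  q_5=1·8+3=11
a_6=1:  p_6=1·73+53=126,  q_6=1·11+8=19
a_7=1:  p_7=1·126+73=199,  q_7=1·19+11=30
(x₁, y₁) = (199, 30);  199² − 44·30² = 1 ✓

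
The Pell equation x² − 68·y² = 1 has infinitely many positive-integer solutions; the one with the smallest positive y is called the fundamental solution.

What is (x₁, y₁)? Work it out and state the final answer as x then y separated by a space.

√68 = [8; 4,16, …], period ℓ=2 (even) → k=1
a_0=8:  p_0=8·1+0=8,  q_0=8·0+1=1
a_1=4:  p_1=4·8+1=33,  q_1=4·1+0=4
fundamental: x₁=33, y₁=4  (since 1089 − 68·16 = 1)

33 4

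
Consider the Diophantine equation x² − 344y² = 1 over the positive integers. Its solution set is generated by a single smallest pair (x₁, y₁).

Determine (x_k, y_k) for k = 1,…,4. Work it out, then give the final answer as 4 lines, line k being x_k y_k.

√344 = [18; 1,1,4,1,3,1,4,1,1,36, …], period ℓ=10 (even) → k=9
step 0: (18, 1)  from 18·(1,0) + (0,1)
…
step 3: (167, 9)  from 4·(37,2) + (19,1)
step 4: (204, 11)  from 1·(167,9) + (37,2)
step 5: (779, 42)  from 3·(204,11) + (167,9)
step 6: (983, 53)  from 1·(779,42) + (204,11)
step 7: (4711, 254)  from 4·(983,53) + (779,42)
step 8: (5694, 307)  from 1·(4711,254) + (983,53)
step 9: (10405, 561)  from 1·(5694,307) + (4711,254)
fundamental: x₁=10405, y₁=561  (since 108264025 − 344·314721 = 1)
k=2:  x_2 = 10405·10405+344·561·561 = 216528049,  y_2 = 10405·561+561·10405 = 11674410
k=3:  x_3 = 10405·216528049+344·561·11674410 = 4505948689285,  y_3 = 10405·11674410+561·216528049 = 242944471539
k=4:  x_4 = 10405·4505948689285+344·561·242944471539 = 93768792007492801,  y_4 = 10405·242944471539+561·4505948689285 = 5055674441052180

10405 561
216528049 11674410
4505948689285 242944471539
93768792007492801 5055674441052180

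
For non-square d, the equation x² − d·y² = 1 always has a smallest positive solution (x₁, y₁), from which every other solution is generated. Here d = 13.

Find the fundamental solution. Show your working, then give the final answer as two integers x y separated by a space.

649 180

√13 → a₀=3, period (1,1,1,1,6); ℓ=5 odd so k=9
k=0  a_k=3  p_k/q_k = 3/1
k=1  a_k=1  p_k/q_k = 4/1
k=2  a_k=1  p_k/q_k = 7/2
…
k=4  a_k=1  p_k/q_k = 18/5
k=5  a_k=6  p_k/q_k = 119/33
k=6  a_k=1  p_k/q_k = 137/38
…
k=8  a_k=1  p_k/q_k = 393/109
k=9  a_k=1  p_k/q_k = 649/180
→ (649, 180).  Check: 649²=421201, 13·180²=421200, difference 1.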